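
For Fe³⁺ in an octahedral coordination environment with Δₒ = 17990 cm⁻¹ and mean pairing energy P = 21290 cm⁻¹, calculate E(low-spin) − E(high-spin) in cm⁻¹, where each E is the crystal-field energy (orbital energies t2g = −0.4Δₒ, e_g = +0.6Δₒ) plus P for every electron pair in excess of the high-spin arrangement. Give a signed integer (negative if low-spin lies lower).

Group 8 minus oxidation state +3 gives a d⁵ configuration for Fe³⁺.
High-spin: t2g^3 e_g^2, CFSE = 0.0Δₒ = 0 cm⁻¹.
Low-spin: t2g^5 e_g^0, orbital CFSE = -2.0Δₒ = -35980 cm⁻¹; plus 2 excess pairs × P = +42580 cm⁻¹; total 6600 cm⁻¹.
E(LS) − E(HS) = 6600 − (0) = 6600 cm⁻¹.

6600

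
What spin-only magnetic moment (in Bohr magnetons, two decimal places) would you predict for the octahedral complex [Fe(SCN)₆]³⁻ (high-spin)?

Each SCN⁻ contributes -1; 6 × (-1) = -6. With overall charge -3, Fe is in the +3 oxidation state.
Fe is in group 8, so Fe³⁺ is d⁵ (8 − 3 = 5).
Configuration: t₂g³ eg² → 5 unpaired electrons.
μ(spin-only) = √[5(5+2)] = √35 ≈ 5.92 Bohr magnetons.

5.92 Bohr magnetons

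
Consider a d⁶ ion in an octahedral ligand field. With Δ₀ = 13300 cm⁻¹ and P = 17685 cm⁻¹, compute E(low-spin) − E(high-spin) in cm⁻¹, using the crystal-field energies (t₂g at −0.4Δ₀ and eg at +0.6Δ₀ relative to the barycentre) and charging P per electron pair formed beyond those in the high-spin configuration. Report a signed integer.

8770

In the high-spin limit (t₂g⁴ eg²) the orbital term is -0.4Δ₀ = -5320 cm⁻¹, with no excess pairing.
For low-spin the configuration is t₂g⁶ eg⁰: orbital energy -2.4 × 13300 = -31920 cm⁻¹, and 2 additional pairs relative to high-spin add 35370 cm⁻¹, giving 3450 cm⁻¹.
The difference is 3450 − (-5320) = 8770 cm⁻¹, so high-spin lies lower.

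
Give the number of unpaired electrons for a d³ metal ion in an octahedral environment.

For octahedral d³ the high- and low-spin configurations coincide.
Configuration: t₂g³ eg⁰, giving 3 unpaired electrons.

3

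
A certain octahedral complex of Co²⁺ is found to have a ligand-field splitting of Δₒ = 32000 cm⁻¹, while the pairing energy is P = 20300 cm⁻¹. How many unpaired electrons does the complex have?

Co sits in group 9; removing 2 electrons leaves Co²⁺ with 9 − 2 = 7 d electrons.
With Δₒ > P the complex is low-spin.
Filling d⁷ accordingly: t₂g⁶ eg¹.
Unpaired electrons: 1.

1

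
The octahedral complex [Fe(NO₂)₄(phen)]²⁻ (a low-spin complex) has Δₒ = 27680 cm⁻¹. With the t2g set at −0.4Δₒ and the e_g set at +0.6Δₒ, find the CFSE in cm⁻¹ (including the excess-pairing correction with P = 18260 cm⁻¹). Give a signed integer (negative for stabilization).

Ligand charges: 4×(-1) from NO₂⁻ and 1×(+0) from phen sum to -4; with overall charge -2, Fe is +2.
Fe²⁺: group 8, so d-count = 8 − 2 = 6.
The d⁶ electrons fill as t2g^6 e_g^0.
The orbital stabilization is -2.4Δₒ = -2.4 × 27680 = -66432 cm⁻¹.
Relative to high-spin t2g^4 e_g^2 (1 paired), the low-spin configuration has 2 additional pairs, contributing +2 × 18260 = +36520 cm⁻¹.
Combining: -66432 + 36520 = -29912 cm⁻¹.

-29912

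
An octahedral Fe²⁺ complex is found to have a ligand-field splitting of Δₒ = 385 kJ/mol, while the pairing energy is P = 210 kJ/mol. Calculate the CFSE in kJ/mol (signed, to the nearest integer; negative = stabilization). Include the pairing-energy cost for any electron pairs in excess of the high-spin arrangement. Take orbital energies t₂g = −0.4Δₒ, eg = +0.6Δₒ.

-504

Group 8 minus oxidation state +2 gives a d⁶ configuration for Fe²⁺.
Here Δₒ > P (385 > 210), so the low-spin state is favoured.
Configuration: t₂g⁶ eg⁰.
Orbital CFSE = -2.4Δₒ = -2.4 × 385 = -924 kJ/mol.
Excess pairs vs high-spin: 3 − 1 = 2; pairing cost = +420 kJ/mol.
Net CFSE = -924 + 420 = -504 kJ/mol.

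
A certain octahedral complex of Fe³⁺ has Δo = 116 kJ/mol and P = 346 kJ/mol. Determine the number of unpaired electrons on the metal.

Fe is in group 8, so Fe³⁺ is d⁵ (8 − 3 = 5).
Δo < P, so pairing is avoided: the ground state is high-spin.
Configuration: t2g^3 e_g^2.
Unpaired electrons: 5.

5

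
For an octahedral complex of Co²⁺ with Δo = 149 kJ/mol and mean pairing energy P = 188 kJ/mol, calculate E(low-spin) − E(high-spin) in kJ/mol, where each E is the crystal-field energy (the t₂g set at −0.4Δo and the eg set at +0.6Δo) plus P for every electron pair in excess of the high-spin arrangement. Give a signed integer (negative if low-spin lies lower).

39

Group 9 minus oxidation state +2 gives a d⁷ configuration for Co²⁺.
High-spin: t₂g⁵ eg², CFSE = -0.8Δo = -119 kJ/mol.
Low-spin: t₂g⁶ eg¹, orbital CFSE = -1.8Δo = -268 kJ/mol; plus 1 excess pair × P = +188 kJ/mol; total -80 kJ/mol.
Thus E(LS) − E(HS) = 39 kJ/mol.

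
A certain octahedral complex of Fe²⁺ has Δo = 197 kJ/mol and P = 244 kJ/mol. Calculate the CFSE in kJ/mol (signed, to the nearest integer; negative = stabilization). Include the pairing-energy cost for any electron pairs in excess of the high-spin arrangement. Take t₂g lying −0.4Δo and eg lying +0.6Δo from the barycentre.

Fe is in group 8, so Fe²⁺ is d⁶ (8 − 2 = 6).
Here Δo < P (197 < 244), so the high-spin state is favoured.
Configuration: t₂g⁴ eg².
Orbital CFSE = -0.4Δo = -0.4 × 197 = -79 kJ/mol.
High-spin has no excess pairs, so no pairing correction applies.

-79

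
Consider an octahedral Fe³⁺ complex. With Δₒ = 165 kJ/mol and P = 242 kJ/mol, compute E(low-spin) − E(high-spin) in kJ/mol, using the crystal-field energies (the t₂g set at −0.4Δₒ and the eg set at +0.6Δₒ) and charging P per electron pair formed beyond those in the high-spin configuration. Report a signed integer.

Fe³⁺: group 8, so d-count = 8 − 3 = 5.
In the high-spin limit (t₂g³ eg²) the orbital term is 0.0Δₒ = 0 kJ/mol, with no excess pairing.
Low-spin: t₂g⁵ eg⁰, orbital CFSE = -2.0Δₒ = -330 kJ/mol; plus 2 excess pairs × P = +484 kJ/mol; total 154 kJ/mol.
E(LS) − E(HS) = 154 − (0) = 154 kJ/mol.

154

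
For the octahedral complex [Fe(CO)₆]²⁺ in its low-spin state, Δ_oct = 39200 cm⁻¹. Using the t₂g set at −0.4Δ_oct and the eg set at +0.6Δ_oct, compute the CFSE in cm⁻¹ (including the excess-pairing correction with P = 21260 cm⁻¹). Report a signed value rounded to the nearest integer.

-51560

CO is neutral, so the +2 overall charge sits on Fe: oxidation state +2.
Fe sits in group 8; removing 2 electrons leaves Fe²⁺ with 8 − 2 = 6 d electrons.
The d⁶ electrons fill as t₂g⁶ eg⁰.
CFSE(orbital) = 6×(-0.4Δ_oct) + 0×(0.6Δ_oct) = -2.4Δ_oct; with Δ_oct = 39200 cm⁻¹ that is -94080 cm⁻¹.
Pairing penalty: 3 pairs vs 1 in the high-spin reference → 2 extra × P = 42520 cm⁻¹.
Net CFSE = -94080 + 42520 = -51560 cm⁻¹.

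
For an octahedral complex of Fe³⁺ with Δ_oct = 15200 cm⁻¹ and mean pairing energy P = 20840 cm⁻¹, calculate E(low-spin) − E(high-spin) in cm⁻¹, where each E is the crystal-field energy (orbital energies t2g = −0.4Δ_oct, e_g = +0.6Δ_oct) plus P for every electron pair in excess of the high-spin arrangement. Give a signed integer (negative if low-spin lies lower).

11280

Fe sits in group 8; removing 3 electrons leaves Fe³⁺ with 8 − 3 = 5 d electrons.
In the high-spin limit (t2g^3 e_g^2) the orbital term is 0.0Δ_oct = 0 cm⁻¹, with no excess pairing.
For low-spin the configuration is t2g^5 e_g^0: orbital energy -2.0 × 15200 = -30400 cm⁻¹, and 2 additional pairs relative to high-spin add 41680 cm⁻¹, giving 11280 cm⁻¹.
Thus E(LS) − E(HS) = 11280 cm⁻¹.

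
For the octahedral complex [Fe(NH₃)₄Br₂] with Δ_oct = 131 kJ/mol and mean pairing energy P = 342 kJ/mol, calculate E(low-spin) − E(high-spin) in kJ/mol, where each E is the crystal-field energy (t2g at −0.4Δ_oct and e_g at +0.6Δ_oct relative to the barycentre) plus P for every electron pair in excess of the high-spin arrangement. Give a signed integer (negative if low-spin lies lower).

422

Ligand charges: 4×(+0) from NH₃ and 2×(-1) from Br⁻ sum to -2; with overall charge +0, Fe is +2.
Fe is in group 8, so Fe²⁺ is d⁶ (8 − 2 = 6).
High-spin: t2g^4 e_g^2, CFSE = -0.4Δ_oct = -52 kJ/mol.
Low-spin: t2g^6 e_g^0, orbital CFSE = -2.4Δ_oct = -314 kJ/mol; plus 2 excess pairs × P = +684 kJ/mol; total 370 kJ/mol.
E(LS) − E(HS) = 370 − (-52) = 422 kJ/mol.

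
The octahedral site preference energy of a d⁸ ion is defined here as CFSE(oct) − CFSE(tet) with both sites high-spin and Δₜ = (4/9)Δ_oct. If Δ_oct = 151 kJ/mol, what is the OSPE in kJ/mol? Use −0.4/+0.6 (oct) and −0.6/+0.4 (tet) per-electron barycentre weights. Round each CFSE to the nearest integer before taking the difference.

-127

Octahedral high-spin t2g^6 e_g^2: CFSE = -1.2 × 151 = -181 kJ/mol.
Tetrahedral e^4 t2^4 gives -0.8Δₜ = -0.8 × (4/9) × 151 = -54 kJ/mol.
Subtracting, OSPE = -181 − (-54) = -127 kJ/mol.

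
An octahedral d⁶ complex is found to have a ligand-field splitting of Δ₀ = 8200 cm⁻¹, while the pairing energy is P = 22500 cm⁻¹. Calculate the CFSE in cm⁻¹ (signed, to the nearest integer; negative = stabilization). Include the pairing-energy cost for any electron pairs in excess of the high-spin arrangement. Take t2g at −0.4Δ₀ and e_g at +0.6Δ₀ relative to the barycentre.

Δ₀ < P, so pairing is avoided: the ground state is high-spin.
Configuration: t2g^4 e_g^2.
Orbital CFSE = -0.4Δ₀ = -0.4 × 8200 = -3280 cm⁻¹.
High-spin has no excess pairs, so no pairing correction applies.

-3280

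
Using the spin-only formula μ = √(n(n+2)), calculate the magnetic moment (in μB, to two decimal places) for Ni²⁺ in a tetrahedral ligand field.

2.83 μB

Group 10 minus oxidation state +2 gives a d⁸ configuration for Ni²⁺.
Tetrahedral fields are weak (Δₜ ≈ 4/9 Δₒ), so electrons fill high-spin.
Configuration: e^4 t2^4 → 2 unpaired electrons.
μ(spin-only) = √[2(2+2)] = √8 ≈ 2.83 μB.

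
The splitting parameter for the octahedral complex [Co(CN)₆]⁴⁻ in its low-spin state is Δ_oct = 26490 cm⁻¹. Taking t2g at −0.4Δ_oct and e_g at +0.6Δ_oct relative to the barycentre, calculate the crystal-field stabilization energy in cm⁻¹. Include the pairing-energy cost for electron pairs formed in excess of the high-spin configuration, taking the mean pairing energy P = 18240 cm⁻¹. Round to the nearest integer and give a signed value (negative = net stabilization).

Each CN⁻ contributes -1; 6 × (-1) = -6. With overall charge -4, Co is in the +2 oxidation state.
Co²⁺: group 9, so d-count = 9 − 2 = 7.
Configuration: t2g^6 e_g^1.
The orbital stabilization is -1.8Δ_oct = -1.8 × 26490 = -47682 cm⁻¹.
Relative to high-spin t2g^5 e_g^2 (2 paired), the low-spin configuration has 1 additional pair, contributing +1 × 18240 = +18240 cm⁻¹.
Net CFSE = -47682 + 18240 = -29442 cm⁻¹.

-29442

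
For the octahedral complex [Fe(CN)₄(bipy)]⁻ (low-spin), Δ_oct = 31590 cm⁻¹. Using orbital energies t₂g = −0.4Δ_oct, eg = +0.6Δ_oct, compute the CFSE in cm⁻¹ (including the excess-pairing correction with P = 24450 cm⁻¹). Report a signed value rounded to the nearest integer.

Ligand charges: 4×(-1) from CN⁻ and 1×(+0) from bipy sum to -4; with overall charge -1, Fe is +3.
Fe³⁺: group 8, so d-count = 8 − 3 = 5.
The d⁵ electrons fill as t₂g⁵ eg⁰.
CFSE(orbital) = 5×(-0.4Δ_oct) + 0×(0.6Δ_oct) = -2.0Δ_oct; with Δ_oct = 31590 cm⁻¹ that is -63180 cm⁻¹.
Pairing penalty: 2 pairs vs 0 in the high-spin reference → 2 extra × P = 48900 cm⁻¹.
Net CFSE = -63180 + 48900 = -14280 cm⁻¹.

-14280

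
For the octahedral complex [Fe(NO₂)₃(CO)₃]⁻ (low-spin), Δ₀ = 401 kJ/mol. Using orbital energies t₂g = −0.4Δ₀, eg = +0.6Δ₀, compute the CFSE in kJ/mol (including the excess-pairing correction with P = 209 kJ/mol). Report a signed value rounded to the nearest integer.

Ligand charges: 3×(-1) from NO₂⁻ and 3×(+0) from CO sum to -3; with overall charge -1, Fe is +2.
Group 8 minus oxidation state +2 gives a d⁶ configuration for Fe²⁺.
Electron filling gives t₂g⁶ eg⁰.
The orbital stabilization is -2.4Δ₀ = -2.4 × 401 = -962 kJ/mol.
Pairing penalty: 3 pairs vs 1 in the high-spin reference → 2 extra × P = 418 kJ/mol.
Combining: -962 + 418 = -544 kJ/mol.

-544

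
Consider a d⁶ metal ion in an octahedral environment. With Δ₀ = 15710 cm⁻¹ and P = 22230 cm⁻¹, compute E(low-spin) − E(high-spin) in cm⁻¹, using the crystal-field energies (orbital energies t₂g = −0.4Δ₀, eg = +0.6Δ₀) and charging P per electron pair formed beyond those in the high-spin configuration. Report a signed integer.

13040

High-spin d⁶ fills as t₂g⁴ eg² with CFSE 4(−0.4) + 2(+0.6) = -0.4Δ₀ = -6284 cm⁻¹.
Low-spin t₂g⁶ eg⁰ gives -2.4Δ₀ = -37704 cm⁻¹, but forming 2 extra pairs costs 2P = 44460 cm⁻¹, so E(LS) = -37704 + 44460 = 6756 cm⁻¹.
E(LS) − E(HS) = 6756 − (-6284) = 13040 cm⁻¹.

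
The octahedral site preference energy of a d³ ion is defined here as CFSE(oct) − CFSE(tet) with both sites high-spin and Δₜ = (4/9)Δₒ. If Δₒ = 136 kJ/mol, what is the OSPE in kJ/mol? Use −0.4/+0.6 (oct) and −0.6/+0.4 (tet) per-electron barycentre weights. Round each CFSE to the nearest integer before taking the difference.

In an octahedral site d³ (HS) is t2g^3 e_g^0, giving CFSE(oct) = -1.2Δₒ = -163 kJ/mol.
In a tetrahedral site the filling is e^2 t2^1: CFSE(tet) = -0.8Δₜ = -0.8 × (4/9)(136) = -48 kJ/mol.
Subtracting, OSPE = -163 − (-48) = -115 kJ/mol.

-115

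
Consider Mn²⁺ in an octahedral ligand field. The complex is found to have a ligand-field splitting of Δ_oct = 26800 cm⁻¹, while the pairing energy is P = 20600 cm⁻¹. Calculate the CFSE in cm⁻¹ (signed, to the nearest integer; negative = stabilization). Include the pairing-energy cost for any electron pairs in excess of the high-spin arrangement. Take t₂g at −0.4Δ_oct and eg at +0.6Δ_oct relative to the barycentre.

-12400

Mn²⁺: group 7, so d-count = 7 − 2 = 5.
Δ_oct > P, so pairing is preferred: the ground state is low-spin.
Filling d⁵ accordingly: t₂g⁵ eg⁰.
Orbital CFSE = -2.0Δ_oct = -2.0 × 26800 = -53600 cm⁻¹.
Excess pairs vs high-spin: 2 − 0 = 2; pairing cost = +41200 cm⁻¹.
Net CFSE = -53600 + 41200 = -12400 cm⁻¹.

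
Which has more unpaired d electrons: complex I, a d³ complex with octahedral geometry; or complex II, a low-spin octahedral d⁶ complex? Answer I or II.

I: t₂g³ eg⁰ → 3 unpaired.
II: t2g^6 e_g^0 → 0 unpaired.
So I has more unpaired electrons.

I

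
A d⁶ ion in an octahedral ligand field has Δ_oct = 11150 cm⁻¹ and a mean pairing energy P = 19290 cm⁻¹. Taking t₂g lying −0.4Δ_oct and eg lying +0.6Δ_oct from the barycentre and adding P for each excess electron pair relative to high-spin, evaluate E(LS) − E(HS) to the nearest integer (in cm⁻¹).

16280

In the high-spin limit (t₂g⁴ eg²) the orbital term is -0.4Δ_oct = -4460 cm⁻¹, with no excess pairing.
Low-spin: t₂g⁶ eg⁰, orbital CFSE = -2.4Δ_oct = -26760 cm⁻¹; plus 2 excess pairs × P = +38580 cm⁻¹; total 11820 cm⁻¹.
The difference is 11820 − (-4460) = 16280 cm⁻¹, so high-spin lies lower.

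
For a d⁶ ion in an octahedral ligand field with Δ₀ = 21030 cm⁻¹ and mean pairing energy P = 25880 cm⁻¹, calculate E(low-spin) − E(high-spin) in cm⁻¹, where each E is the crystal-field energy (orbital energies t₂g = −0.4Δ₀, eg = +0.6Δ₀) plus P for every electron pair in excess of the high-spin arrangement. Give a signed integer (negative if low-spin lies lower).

9700

High-spin: t₂g⁴ eg², CFSE = -0.4Δ₀ = -8412 cm⁻¹.
Low-spin t₂g⁶ eg⁰ gives -2.4Δ₀ = -50472 cm⁻¹, but forming 2 extra pairs costs 2P = 51760 cm⁻¹, so E(LS) = -50472 + 51760 = 1288 cm⁻¹.
E(LS) − E(HS) = 1288 − (-8412) = 9700 cm⁻¹.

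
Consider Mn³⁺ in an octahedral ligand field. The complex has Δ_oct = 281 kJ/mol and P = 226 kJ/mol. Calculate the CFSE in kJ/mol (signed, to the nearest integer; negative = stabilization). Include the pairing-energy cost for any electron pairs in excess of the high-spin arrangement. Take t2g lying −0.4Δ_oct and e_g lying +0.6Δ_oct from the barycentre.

-224

Mn is in group 7, so Mn³⁺ is d⁴ (7 − 3 = 4).
Δ_oct > P, so pairing is preferred: the ground state is low-spin.
Filling d⁴ accordingly: t2g^4 e_g^0.
Orbital CFSE = -1.6Δ_oct = -1.6 × 281 = -450 kJ/mol.
Excess pairs vs high-spin: 1 − 0 = 1; pairing cost = +226 kJ/mol.
Net CFSE = -450 + 226 = -224 kJ/mol.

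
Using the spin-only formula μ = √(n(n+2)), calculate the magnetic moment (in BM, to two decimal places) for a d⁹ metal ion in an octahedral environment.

1.73 BM

For octahedral d⁹ the high- and low-spin configurations coincide.
Configuration: t₂g⁶ eg³ → 1 unpaired electron.
μ(spin-only) = √[1(1+2)] = √3 ≈ 1.73 BM.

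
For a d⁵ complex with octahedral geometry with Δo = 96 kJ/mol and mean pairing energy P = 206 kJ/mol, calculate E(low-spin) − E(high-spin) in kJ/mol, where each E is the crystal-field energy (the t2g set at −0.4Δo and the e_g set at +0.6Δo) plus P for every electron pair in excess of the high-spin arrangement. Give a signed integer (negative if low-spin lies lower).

High-spin d⁵ fills as t2g^3 e_g^2 with CFSE 3(−0.4) + 2(+0.6) = 0.0Δo = 0 kJ/mol.
Low-spin: t2g^5 e_g^0, orbital CFSE = -2.0Δo = -192 kJ/mol; plus 2 excess pairs × P = +412 kJ/mol; total 220 kJ/mol.
Thus E(LS) − E(HS) = 220 kJ/mol.

220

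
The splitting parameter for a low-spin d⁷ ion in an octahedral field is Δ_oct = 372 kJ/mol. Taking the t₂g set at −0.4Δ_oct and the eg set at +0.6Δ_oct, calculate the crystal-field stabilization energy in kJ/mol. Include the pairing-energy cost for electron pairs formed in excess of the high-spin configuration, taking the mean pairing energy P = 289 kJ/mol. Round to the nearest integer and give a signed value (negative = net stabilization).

Electron filling gives t₂g⁶ eg¹.
Orbital CFSE = 6(-0.4) + 1(0.6) = -1.8Δ_oct = -1.8 × 372 = -670 kJ/mol.
Relative to high-spin t₂g⁵ eg² (2 paired), the low-spin configuration has 1 additional pair, contributing +1 × 289 = +289 kJ/mol.
Net CFSE = -670 + 289 = -381 kJ/mol.

-381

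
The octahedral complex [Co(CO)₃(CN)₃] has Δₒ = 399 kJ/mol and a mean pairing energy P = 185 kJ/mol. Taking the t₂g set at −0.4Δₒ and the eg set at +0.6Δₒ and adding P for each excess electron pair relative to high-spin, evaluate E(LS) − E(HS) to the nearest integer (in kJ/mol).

-428

Ligand charges: 3×(+0) from CO and 3×(-1) from CN⁻ sum to -3; with overall charge +0, Co is +3.
Co is in group 9, so Co³⁺ is d⁶ (9 − 3 = 6).
High-spin d⁶ fills as t₂g⁴ eg² with CFSE 4(−0.4) + 2(+0.6) = -0.4Δₒ = -160 kJ/mol.
Low-spin: t₂g⁶ eg⁰, orbital CFSE = -2.4Δₒ = -958 kJ/mol; plus 2 excess pairs × P = +370 kJ/mol; total -588 kJ/mol.
Thus E(LS) − E(HS) = -428 kJ/mol.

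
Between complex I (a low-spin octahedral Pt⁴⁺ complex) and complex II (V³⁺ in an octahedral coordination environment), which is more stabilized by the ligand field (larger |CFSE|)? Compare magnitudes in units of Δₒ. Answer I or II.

I: Pt⁴⁺: group 10, so d-count = 10 − 4 = 6; t2g^6 e_g^0, CFSE = -2.4Δₒ.
II: V sits in group 5; removing 3 electrons leaves V³⁺ with 5 − 3 = 2 d electrons; t2g^2 e_g^0, CFSE = -0.8Δₒ.
So I has the larger |CFSE|.

I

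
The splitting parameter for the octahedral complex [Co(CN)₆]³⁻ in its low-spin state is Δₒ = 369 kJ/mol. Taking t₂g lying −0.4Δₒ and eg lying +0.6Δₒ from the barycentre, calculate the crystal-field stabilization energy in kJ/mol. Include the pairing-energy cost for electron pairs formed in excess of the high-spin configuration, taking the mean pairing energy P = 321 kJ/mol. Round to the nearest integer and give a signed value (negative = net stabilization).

Each CN⁻ contributes -1; 6 × (-1) = -6. With overall charge -3, Co is in the +3 oxidation state.
Co is in group 9, so Co³⁺ is d⁶ (9 − 3 = 6).
Electron filling gives t₂g⁶ eg⁰.
The orbital stabilization is -2.4Δₒ = -2.4 × 369 = -886 kJ/mol.
Relative to high-spin t₂g⁴ eg² (1 paired), the low-spin configuration has 2 additional pairs, contributing +2 × 321 = +642 kJ/mol.
Combining: -886 + 642 = -244 kJ/mol.

-244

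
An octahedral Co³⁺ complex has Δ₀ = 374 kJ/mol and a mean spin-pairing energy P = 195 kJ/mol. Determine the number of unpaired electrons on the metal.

0

Co³⁺: group 9, so d-count = 9 − 3 = 6.
Since Δ₀ = 374 kJ/mol > P = 195 kJ/mol, the complex adopts the low-spin configuration.
Filling d⁶ accordingly: t2g^6 e_g^0.
Unpaired electrons: 0.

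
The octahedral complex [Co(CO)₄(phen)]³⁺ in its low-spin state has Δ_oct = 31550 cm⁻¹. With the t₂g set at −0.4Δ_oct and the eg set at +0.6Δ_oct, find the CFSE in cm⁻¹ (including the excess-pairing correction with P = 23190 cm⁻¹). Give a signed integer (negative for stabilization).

Ligand charges: 4×(+0) from CO and 1×(+0) from phen sum to +0; with overall charge +3, Co is +3.
Co sits in group 9; removing 3 electrons leaves Co³⁺ with 9 − 3 = 6 d electrons.
Configuration: t₂g⁶ eg⁰.
CFSE(orbital) = 6×(-0.4Δ_oct) + 0×(0.6Δ_oct) = -2.4Δ_oct; with Δ_oct = 31550 cm⁻¹ that is -75720 cm⁻¹.
High-spin d⁶ would be t₂g⁴ eg² with 1 pair; low-spin has 3, so 2 excess pairs cost +2P = +46380 cm⁻¹.
Net CFSE = -75720 + 46380 = -29340 cm⁻¹.

-29340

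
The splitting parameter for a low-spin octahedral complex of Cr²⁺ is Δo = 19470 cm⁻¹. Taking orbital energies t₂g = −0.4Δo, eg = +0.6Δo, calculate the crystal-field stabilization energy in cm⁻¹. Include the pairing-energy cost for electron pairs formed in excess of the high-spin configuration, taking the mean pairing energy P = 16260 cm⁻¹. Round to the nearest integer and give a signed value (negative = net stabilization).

-14892

Cr²⁺: group 6, so d-count = 6 − 2 = 4.
Electron filling gives t₂g⁴ eg⁰.
The orbital stabilization is -1.6Δo = -1.6 × 19470 = -31152 cm⁻¹.
High-spin d⁴ would be t₂g³ eg¹ with 0 pairs; low-spin has 1, so 1 excess pair costs +1P = +16260 cm⁻¹.
Combining: -31152 + 16260 = -14892 cm⁻¹.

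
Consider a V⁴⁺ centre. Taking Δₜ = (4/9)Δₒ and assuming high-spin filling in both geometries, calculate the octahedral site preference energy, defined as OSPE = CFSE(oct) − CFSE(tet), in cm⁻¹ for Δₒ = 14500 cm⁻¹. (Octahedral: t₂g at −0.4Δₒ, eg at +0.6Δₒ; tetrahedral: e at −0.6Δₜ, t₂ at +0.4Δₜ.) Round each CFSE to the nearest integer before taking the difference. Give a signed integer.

V⁴⁺: group 5, so d-count = 5 − 4 = 1.
Octahedral high-spin t₂g¹ eg⁰: CFSE = -0.4 × 14500 = -5800 cm⁻¹.
In a tetrahedral site the filling is e¹ t₂⁰: CFSE(tet) = -0.6Δₜ = -0.6 × (4/9)(14500) = -3867 cm⁻¹.
OSPE = -5800 − (-3867) = -1933 cm⁻¹.

-1933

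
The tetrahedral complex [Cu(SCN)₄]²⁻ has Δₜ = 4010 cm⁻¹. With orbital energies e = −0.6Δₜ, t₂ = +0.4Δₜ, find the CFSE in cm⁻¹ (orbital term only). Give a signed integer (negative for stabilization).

Each SCN⁻ contributes -1; 4 × (-1) = -4. With overall charge -2, Cu is in the +2 oxidation state.
Cu sits in group 11; removing 2 electrons leaves Cu²⁺ with 11 − 2 = 9 d electrons.
With tetrahedral geometry the complex is necessarily high-spin.
Electron filling gives e⁴ t₂⁵.
CFSE(orbital) = 4×(-0.6Δₜ) + 5×(0.4Δₜ) = -0.4Δₜ; with Δₜ = 4010 cm⁻¹ that is -1604 cm⁻¹.

-1604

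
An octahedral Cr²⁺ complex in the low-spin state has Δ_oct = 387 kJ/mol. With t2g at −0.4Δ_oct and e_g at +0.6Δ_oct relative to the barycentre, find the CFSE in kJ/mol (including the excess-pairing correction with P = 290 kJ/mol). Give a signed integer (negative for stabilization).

Cr is in group 6, so Cr²⁺ is d⁴ (6 − 2 = 4).
Configuration: t2g^4 e_g^0.
The orbital stabilization is -1.6Δ_oct = -1.6 × 387 = -619 kJ/mol.
Pairing penalty: 1 pair vs 0 in the high-spin reference → 1 extra × P = 290 kJ/mol.
Net CFSE = -619 + 290 = -329 kJ/mol.

-329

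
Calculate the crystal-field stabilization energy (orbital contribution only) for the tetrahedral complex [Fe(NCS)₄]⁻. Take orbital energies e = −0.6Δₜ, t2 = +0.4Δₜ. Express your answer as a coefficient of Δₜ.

Each NCS⁻ contributes -1; 4 × (-1) = -4. With overall charge -1, Fe is in the +3 oxidation state.
Fe is in group 8, so Fe³⁺ is d⁵ (8 − 3 = 5).
Tetrahedral fields are weak (Δₜ ≈ 4/9 Δₒ), so electrons fill high-spin.
Configuration: e^2 t2^3.
CFSE = 2(-0.6Δₜ) + 3(0.4Δₜ) = -1.2Δₜ + 1.2Δₜ = 0.0Δₜ.

0.0 Δₜ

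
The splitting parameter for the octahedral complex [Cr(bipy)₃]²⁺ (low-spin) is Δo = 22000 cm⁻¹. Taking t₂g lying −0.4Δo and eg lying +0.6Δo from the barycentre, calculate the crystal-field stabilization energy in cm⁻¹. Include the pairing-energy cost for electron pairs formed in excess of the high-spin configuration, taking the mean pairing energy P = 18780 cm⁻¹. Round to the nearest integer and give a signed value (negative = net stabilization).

-16420

bipy is neutral, so the +2 overall charge sits on Cr: oxidation state +2.
Cr is in group 6, so Cr²⁺ is d⁴ (6 − 2 = 4).
Electron filling gives t₂g⁴ eg⁰.
Orbital CFSE = 4(-0.4) + 0(0.6) = -1.6Δo = -1.6 × 22000 = -35200 cm⁻¹.
Pairing penalty: 1 pair vs 0 in the high-spin reference → 1 extra × P = 18780 cm⁻¹.
Combining: -35200 + 18780 = -16420 cm⁻¹.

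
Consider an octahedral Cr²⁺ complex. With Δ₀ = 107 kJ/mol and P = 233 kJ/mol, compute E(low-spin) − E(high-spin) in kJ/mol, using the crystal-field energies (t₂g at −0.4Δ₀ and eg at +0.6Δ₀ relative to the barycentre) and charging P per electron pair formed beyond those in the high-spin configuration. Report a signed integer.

126

Cr²⁺: group 6, so d-count = 6 − 2 = 4.
In the high-spin limit (t₂g³ eg¹) the orbital term is -0.6Δ₀ = -64 kJ/mol, with no excess pairing.
Low-spin: t₂g⁴ eg⁰, orbital CFSE = -1.6Δ₀ = -171 kJ/mol; plus 1 excess pair × P = +233 kJ/mol; total 62 kJ/mol.
The difference is 62 − (-64) = 126 kJ/mol, so high-spin lies lower.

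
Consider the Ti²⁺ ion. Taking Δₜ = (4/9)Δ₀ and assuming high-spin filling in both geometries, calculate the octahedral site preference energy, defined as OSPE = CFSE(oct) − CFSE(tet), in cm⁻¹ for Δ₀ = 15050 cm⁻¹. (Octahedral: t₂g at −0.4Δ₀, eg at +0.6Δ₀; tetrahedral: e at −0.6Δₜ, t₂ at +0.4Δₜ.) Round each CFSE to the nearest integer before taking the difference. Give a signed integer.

Ti sits in group 4; removing 2 electrons leaves Ti²⁺ with 4 − 2 = 2 d electrons.
Octahedral (high-spin): t2g^2 e_g^0, CFSE = 2(−0.4) + 0(+0.6) = -0.8Δ₀ = -0.8 × 15050 = -12040 cm⁻¹.
Tetrahedral e^2 t2^0 gives -1.2Δₜ = -1.2 × (4/9) × 15050 = -8027 cm⁻¹.
Subtracting, OSPE = -12040 − (-8027) = -4013 cm⁻¹.

-4013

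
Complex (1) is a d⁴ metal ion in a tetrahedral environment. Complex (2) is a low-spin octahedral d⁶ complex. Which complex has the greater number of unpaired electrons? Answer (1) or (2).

(1): Tetrahedral fields are weak (Δₜ ≈ 4/9 Δₒ), so electrons fill high-spin; e² t₂² → 4 unpaired.
(2): t2g^6 e_g^0 → 0 unpaired.
So (1) has more unpaired electrons.

(1)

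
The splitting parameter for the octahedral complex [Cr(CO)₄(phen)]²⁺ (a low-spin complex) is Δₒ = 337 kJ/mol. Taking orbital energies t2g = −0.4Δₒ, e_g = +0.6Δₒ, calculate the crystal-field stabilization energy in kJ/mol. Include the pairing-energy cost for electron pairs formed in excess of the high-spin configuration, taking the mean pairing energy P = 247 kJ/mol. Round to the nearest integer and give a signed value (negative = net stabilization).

-292

Ligand charges: 4×(+0) from CO and 1×(+0) from phen sum to +0; with overall charge +2, Cr is +2.
Cr is in group 6, so Cr²⁺ is d⁴ (6 − 2 = 4).
The d⁴ electrons fill as t2g^4 e_g^0.
CFSE(orbital) = 4×(-0.4Δₒ) + 0×(0.6Δₒ) = -1.6Δₒ; with Δₒ = 337 kJ/mol that is -539 kJ/mol.
High-spin d⁴ would be t2g^3 e_g^1 with 0 pairs; low-spin has 1, so 1 excess pair costs +1P = +247 kJ/mol.
Overall CFSE = -539 + 247 = -292 kJ/mol.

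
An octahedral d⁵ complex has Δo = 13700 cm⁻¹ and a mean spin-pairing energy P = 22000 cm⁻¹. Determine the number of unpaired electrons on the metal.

Since Δo = 13700 cm⁻¹ < P = 22000 cm⁻¹, the complex adopts the high-spin configuration.
Configuration: t₂g³ eg².
Unpaired electrons: 5.

5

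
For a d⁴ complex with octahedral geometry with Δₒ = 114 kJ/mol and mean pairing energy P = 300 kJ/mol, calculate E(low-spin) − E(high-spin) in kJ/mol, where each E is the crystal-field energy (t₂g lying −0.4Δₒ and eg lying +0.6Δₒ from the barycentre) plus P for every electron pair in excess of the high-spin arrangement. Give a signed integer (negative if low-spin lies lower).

In the high-spin limit (t₂g³ eg¹) the orbital term is -0.6Δₒ = -68 kJ/mol, with no excess pairing.
For low-spin the configuration is t₂g⁴ eg⁰: orbital energy -1.6 × 114 = -182 kJ/mol, and 1 additional pair relative to high-spin adds 300 kJ/mol, giving 118 kJ/mol.
E(LS) − E(HS) = 118 − (-68) = 186 kJ/mol.

186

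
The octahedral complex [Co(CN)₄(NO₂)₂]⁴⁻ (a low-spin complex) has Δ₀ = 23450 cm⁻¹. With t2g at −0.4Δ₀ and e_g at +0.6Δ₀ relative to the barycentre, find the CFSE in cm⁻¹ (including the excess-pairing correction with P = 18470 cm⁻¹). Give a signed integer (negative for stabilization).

Ligand charges: 4×(-1) from CN⁻ and 2×(-1) from NO₂⁻ sum to -6; with overall charge -4, Co is +2.
Co sits in group 9; removing 2 electrons leaves Co²⁺ with 9 − 2 = 7 d electrons.
Electron filling gives t2g^6 e_g^1.
CFSE(orbital) = 6×(-0.4Δ₀) + 1×(0.6Δ₀) = -1.8Δ₀; with Δ₀ = 23450 cm⁻¹ that is -42210 cm⁻¹.
Pairing penalty: 3 pairs vs 2 in the high-spin reference → 1 extra × P = 18470 cm⁻¹.
Overall CFSE = -42210 + 18470 = -23740 cm⁻¹.

-23740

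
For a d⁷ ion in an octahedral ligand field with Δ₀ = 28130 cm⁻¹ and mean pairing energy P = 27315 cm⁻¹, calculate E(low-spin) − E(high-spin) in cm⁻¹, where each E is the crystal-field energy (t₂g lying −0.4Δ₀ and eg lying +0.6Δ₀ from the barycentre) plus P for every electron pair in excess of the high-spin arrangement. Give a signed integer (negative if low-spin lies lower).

-815

High-spin d⁷ fills as t₂g⁵ eg² with CFSE 5(−0.4) + 2(+0.6) = -0.8Δ₀ = -22504 cm⁻¹.
Low-spin: t₂g⁶ eg¹, orbital CFSE = -1.8Δ₀ = -50634 cm⁻¹; plus 1 excess pair × P = +27315 cm⁻¹; total -23319 cm⁻¹.
Thus E(LS) − E(HS) = -815 cm⁻¹.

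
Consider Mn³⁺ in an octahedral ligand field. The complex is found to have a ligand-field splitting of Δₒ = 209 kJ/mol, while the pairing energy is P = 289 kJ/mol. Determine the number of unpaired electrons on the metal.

Group 7 minus oxidation state +3 gives a d⁴ configuration for Mn³⁺.
With Δₒ < P the complex is high-spin.
That gives t2g^3 e_g^1.
Unpaired electrons: 4.

4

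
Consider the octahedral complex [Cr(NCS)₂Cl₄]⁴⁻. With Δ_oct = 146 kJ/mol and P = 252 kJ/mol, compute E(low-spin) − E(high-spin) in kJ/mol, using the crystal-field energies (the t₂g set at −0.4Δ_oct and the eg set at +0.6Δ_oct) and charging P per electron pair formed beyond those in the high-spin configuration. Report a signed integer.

106

Ligand charges: 2×(-1) from NCS⁻ and 4×(-1) from Cl⁻ sum to -6; with overall charge -4, Cr is +2.
Cr is in group 6, so Cr²⁺ is d⁴ (6 − 2 = 4).
High-spin d⁴ fills as t₂g³ eg¹ with CFSE 3(−0.4) + 1(+0.6) = -0.6Δ_oct = -88 kJ/mol.
Low-spin: t₂g⁴ eg⁰, orbital CFSE = -1.6Δ_oct = -234 kJ/mol; plus 1 excess pair × P = +252 kJ/mol; total 18 kJ/mol.
Thus E(LS) − E(HS) = 106 kJ/mol.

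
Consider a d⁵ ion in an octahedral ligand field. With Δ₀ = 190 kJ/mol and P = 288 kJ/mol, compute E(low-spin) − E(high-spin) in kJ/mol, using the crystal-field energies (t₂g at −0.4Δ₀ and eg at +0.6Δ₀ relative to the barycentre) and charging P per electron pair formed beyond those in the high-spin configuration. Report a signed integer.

196

High-spin d⁵ fills as t₂g³ eg² with CFSE 3(−0.4) + 2(+0.6) = 0.0Δ₀ = 0 kJ/mol.
Low-spin: t₂g⁵ eg⁰, orbital CFSE = -2.0Δ₀ = -380 kJ/mol; plus 2 excess pairs × P = +576 kJ/mol; total 196 kJ/mol.
The difference is 196 − (0) = 196 kJ/mol, so high-spin lies lower.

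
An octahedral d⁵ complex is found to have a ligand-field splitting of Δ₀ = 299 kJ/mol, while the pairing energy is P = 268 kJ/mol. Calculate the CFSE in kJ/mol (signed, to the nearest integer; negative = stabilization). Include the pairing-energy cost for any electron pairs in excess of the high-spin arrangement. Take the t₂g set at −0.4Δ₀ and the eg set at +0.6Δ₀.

-62

Since Δ₀ = 299 kJ/mol > P = 268 kJ/mol, the complex adopts the low-spin configuration.
That gives t₂g⁵ eg⁰.
Orbital CFSE = -2.0Δ₀ = -2.0 × 299 = -598 kJ/mol.
Excess pairs vs high-spin: 2 − 0 = 2; pairing cost = +536 kJ/mol.
Net CFSE = -598 + 536 = -62 kJ/mol.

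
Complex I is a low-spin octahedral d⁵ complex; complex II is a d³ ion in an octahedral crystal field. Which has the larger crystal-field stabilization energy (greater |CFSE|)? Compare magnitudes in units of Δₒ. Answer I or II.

I

I: t₂g⁵ eg⁰, CFSE = -2.0Δₒ.
II: t₂g³ eg⁰, CFSE = -1.2Δₒ.
So I has the larger |CFSE|.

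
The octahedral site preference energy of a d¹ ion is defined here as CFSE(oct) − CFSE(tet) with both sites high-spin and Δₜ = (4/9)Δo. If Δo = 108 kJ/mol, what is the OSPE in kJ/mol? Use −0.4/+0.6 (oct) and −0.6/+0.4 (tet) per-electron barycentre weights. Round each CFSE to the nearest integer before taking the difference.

Octahedral high-spin t₂g¹ eg⁰: CFSE = -0.4 × 108 = -43 kJ/mol.
In a tetrahedral site the filling is e¹ t₂⁰: CFSE(tet) = -0.6Δₜ = -0.6 × (4/9)(108) = -29 kJ/mol.
OSPE = -43 − (-29) = -14 kJ/mol.

-14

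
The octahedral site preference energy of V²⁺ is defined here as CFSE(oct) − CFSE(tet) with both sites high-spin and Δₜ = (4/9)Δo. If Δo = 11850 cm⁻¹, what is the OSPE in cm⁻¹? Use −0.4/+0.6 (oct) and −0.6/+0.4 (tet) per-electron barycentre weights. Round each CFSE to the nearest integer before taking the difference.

-10007

V²⁺: group 5, so d-count = 5 − 2 = 3.
In an octahedral site d³ (HS) is t2g^3 e_g^0, giving CFSE(oct) = -1.2Δo = -14220 cm⁻¹.
Tetrahedral: e^2 t2^1, CFSE = 2(−0.6) + 1(+0.4) = -0.8Δₜ = -0.8 × (4/9) × 11850 = -4213 cm⁻¹.
OSPE = -14220 − (-4213) = -10007 cm⁻¹.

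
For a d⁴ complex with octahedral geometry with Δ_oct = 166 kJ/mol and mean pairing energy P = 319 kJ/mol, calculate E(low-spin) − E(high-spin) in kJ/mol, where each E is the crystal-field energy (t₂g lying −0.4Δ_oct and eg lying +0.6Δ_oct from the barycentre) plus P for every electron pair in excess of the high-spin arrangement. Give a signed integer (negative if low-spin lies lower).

153

High-spin d⁴ fills as t₂g³ eg¹ with CFSE 3(−0.4) + 1(+0.6) = -0.6Δ_oct = -100 kJ/mol.
Low-spin t₂g⁴ eg⁰ gives -1.6Δ_oct = -266 kJ/mol, but forming 1 extra pair costs 1P = 319 kJ/mol, so E(LS) = -266 + 319 = 53 kJ/mol.
The difference is 53 − (-100) = 153 kJ/mol, so high-spin lies lower.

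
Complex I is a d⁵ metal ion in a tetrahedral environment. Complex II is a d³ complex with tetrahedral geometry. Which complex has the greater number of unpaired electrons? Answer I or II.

I

I: Tetrahedral fields are weak (Δₜ ≈ 4/9 Δₒ), so electrons fill high-spin; e^2 t2^3 → 5 unpaired.
II: Tetrahedral splitting is small, so the complex is high-spin; e² t₂¹ → 3 unpaired.
So I has more unpaired electrons.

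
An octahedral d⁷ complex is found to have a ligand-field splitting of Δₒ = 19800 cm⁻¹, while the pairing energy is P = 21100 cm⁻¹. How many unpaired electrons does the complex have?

3

With Δₒ < P the complex is high-spin.
Filling d⁷ accordingly: t₂g⁵ eg².
Unpaired electrons: 3.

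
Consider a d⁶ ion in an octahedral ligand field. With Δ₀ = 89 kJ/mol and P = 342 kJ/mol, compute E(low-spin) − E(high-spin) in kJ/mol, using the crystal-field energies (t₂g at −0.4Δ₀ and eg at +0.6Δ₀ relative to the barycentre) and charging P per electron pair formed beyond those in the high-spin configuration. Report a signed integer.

High-spin: t₂g⁴ eg², CFSE = -0.4Δ₀ = -36 kJ/mol.
Low-spin: t₂g⁶ eg⁰, orbital CFSE = -2.4Δ₀ = -214 kJ/mol; plus 2 excess pairs × P = +684 kJ/mol; total 470 kJ/mol.
E(LS) − E(HS) = 470 − (-36) = 506 kJ/mol.

506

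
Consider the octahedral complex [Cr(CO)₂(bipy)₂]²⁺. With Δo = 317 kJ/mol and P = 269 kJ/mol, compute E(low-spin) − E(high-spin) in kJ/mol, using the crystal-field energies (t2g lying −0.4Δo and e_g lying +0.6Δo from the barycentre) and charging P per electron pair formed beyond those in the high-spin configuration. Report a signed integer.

Ligand charges: 2×(+0) from CO and 2×(+0) from bipy sum to +0; with overall charge +2, Cr is +2.
Cr²⁺: group 6, so d-count = 6 − 2 = 4.
High-spin d⁴ fills as t2g^3 e_g^1 with CFSE 3(−0.4) + 1(+0.6) = -0.6Δo = -190 kJ/mol.
Low-spin: t2g^4 e_g^0, orbital CFSE = -1.6Δo = -507 kJ/mol; plus 1 excess pair × P = +269 kJ/mol; total -238 kJ/mol.
Thus E(LS) − E(HS) = -48 kJ/mol.

-48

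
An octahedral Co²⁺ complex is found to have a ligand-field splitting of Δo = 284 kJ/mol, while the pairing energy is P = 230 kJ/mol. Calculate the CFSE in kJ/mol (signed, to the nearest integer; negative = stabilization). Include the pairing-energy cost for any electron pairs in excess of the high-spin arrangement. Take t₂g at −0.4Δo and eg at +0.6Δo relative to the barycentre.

-281

Group 9 minus oxidation state +2 gives a d⁷ configuration for Co²⁺.
Since Δo = 284 kJ/mol > P = 230 kJ/mol, the complex adopts the low-spin configuration.
That gives t₂g⁶ eg¹.
Orbital CFSE = -1.8Δo = -1.8 × 284 = -511 kJ/mol.
Excess pairs vs high-spin: 3 − 2 = 1; pairing cost = +230 kJ/mol.
Net CFSE = -511 + 230 = -281 kJ/mol.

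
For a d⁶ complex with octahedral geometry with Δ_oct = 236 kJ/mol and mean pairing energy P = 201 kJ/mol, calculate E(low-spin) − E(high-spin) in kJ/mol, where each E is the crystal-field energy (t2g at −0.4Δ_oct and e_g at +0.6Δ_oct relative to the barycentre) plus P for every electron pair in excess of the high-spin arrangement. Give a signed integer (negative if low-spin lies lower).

-70

High-spin: t2g^4 e_g^2, CFSE = -0.4Δ_oct = -94 kJ/mol.
Low-spin t2g^6 e_g^0 gives -2.4Δ_oct = -566 kJ/mol, but forming 2 extra pairs costs 2P = 402 kJ/mol, so E(LS) = -566 + 402 = -164 kJ/mol.
Thus E(LS) − E(HS) = -70 kJ/mol.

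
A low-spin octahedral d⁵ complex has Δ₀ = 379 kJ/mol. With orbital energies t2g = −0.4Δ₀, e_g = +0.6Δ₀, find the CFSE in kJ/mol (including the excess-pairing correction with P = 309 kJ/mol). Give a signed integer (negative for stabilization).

Electron filling gives t2g^5 e_g^0.
The orbital stabilization is -2.0Δ₀ = -2.0 × 379 = -758 kJ/mol.
Pairing penalty: 2 pairs vs 0 in the high-spin reference → 2 extra × P = 618 kJ/mol.
Overall CFSE = -758 + 618 = -140 kJ/mol.

-140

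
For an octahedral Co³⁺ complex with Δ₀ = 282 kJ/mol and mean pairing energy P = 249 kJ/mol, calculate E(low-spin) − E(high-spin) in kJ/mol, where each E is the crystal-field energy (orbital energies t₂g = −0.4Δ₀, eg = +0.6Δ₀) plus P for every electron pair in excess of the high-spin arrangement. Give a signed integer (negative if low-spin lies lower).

-66

Co is in group 9, so Co³⁺ is d⁶ (9 − 3 = 6).
In the high-spin limit (t₂g⁴ eg²) the orbital term is -0.4Δ₀ = -113 kJ/mol, with no excess pairing.
Low-spin t₂g⁶ eg⁰ gives -2.4Δ₀ = -677 kJ/mol, but forming 2 extra pairs costs 2P = 498 kJ/mol, so E(LS) = -677 + 498 = -179 kJ/mol.
Thus E(LS) − E(HS) = -66 kJ/mol.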